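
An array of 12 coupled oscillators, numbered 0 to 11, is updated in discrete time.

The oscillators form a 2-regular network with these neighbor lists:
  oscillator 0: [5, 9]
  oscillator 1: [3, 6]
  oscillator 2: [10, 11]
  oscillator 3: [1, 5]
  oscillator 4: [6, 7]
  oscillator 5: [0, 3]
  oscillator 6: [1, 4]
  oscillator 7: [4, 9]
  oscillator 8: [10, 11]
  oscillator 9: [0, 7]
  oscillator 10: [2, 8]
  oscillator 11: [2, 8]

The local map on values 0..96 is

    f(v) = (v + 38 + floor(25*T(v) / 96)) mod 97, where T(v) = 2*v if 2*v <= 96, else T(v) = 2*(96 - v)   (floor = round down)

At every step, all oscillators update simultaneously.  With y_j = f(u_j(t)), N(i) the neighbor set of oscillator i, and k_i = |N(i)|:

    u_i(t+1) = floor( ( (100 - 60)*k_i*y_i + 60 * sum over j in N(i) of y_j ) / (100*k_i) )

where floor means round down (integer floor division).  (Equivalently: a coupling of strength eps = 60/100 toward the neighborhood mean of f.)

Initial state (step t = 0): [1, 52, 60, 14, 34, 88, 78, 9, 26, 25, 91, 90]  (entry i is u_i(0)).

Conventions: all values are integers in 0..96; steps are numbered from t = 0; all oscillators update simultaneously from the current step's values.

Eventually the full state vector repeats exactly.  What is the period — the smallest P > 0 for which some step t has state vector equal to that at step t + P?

Simulating step by step:
t=0: [1, 52, 60, 14, 34, 88, 78, 9, 26, 25, 91, 90]
t=1: [48, 32, 28, 38, 59, 42, 42, 69, 51, 57, 42, 42]
t=2: [12, 64, 34, 65, 16, 34, 33, 20, 8, 18, 30, 30]
t=3: [68, 41, 85, 41, 71, 59, 60, 65, 69, 63, 74, 74]
t=4: [21, 7, 28, 7, 22, 15, 16, 22, 25, 21, 26, 26]
t=5: [66, 52, 78, 51, 68, 59, 60, 70, 76, 69, 77, 77]
t=6: [21, 16, 27, 16, 22, 18, 19, 23, 27, 23, 27, 27]
t=7: [68, 63, 79, 62, 69, 65, 66, 71, 79, 71, 79, 79]
t=8: [23, 21, 28, 20, 23, 21, 22, 24, 28, 24, 28, 28]
t=9: [71, 69, 80, 68, 72, 69, 70, 73, 80, 73, 80, 80]
t=10: [24, 23, 29, 23, 24, 24, 24, 25, 29, 25, 29, 29]
t=11: [74, 72, 82, 72, 74, 73, 73, 75, 82, 75, 82, 82]
t=12: [25, 25, 30, 25, 25, 25, 25, 26, 30, 26, 30, 30]
t=13: [76, 76, 83, 76, 76, 76, 76, 76, 83, 76, 83, 83]
t=14: [27, 27, 30, 27, 27, 27, 27, 27, 30, 27, 30, 30]
t=15: [79, 79, 83, 79, 79, 79, 79, 79, 83, 79, 83, 83]
t=16: [28, 28, 30, 28, 28, 28, 28, 28, 30, 28, 30, 30]
t=17: [80, 80, 83, 80, 80, 80, 80, 80, 83, 80, 83, 83]
t=18: [29, 29, 30, 29, 29, 29, 29, 29, 30, 29, 30, 30]
t=19: [82, 82, 83, 82, 82, 82, 82, 82, 83, 82, 83, 83]
t=20: [30, 30, 30, 30, 30, 30, 30, 30, 30, 30, 30, 30]
t=21: [83, 83, 83, 83, 83, 83, 83, 83, 83, 83, 83, 83]
t=22: [30, 30, 30, 30, 30, 30, 30, 30, 30, 30, 30, 30]

Answer: 2
Key observation: The state at step 20, [30, 30, 30, 30, 30, 30, 30, 30, 30, 30, 30, 30], reappears at step 22 — and no state repeats earlier — so the cycle the system enters has period 2.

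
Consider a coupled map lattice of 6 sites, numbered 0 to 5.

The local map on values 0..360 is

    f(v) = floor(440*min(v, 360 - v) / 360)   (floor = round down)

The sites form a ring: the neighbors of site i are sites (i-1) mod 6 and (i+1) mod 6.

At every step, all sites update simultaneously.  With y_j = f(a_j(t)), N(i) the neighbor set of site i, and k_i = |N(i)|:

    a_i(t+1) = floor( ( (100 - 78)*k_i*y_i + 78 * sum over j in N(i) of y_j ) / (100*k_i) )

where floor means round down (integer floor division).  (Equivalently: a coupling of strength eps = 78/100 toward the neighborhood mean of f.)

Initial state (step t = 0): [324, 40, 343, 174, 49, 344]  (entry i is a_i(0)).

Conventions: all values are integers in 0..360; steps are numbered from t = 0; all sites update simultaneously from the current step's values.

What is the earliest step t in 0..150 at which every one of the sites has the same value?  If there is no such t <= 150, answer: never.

Answer: never
Key observation: The state at step 20 reappears at step 28 — the system is in a cycle of period 8 from step 20 on.  No step 0..28 is synchronized, and the cycle repeats forever, so no step up to 150 (or ever) has all sites equal.

Derivation:
t=0: [324, 40, 343, 174, 49, 344]  (not all equal)
t=1: [35, 35, 105, 77, 103, 44]  (not all equal)
t=2: [46, 75, 81, 119, 84, 76]  (not all equal)
t=3: [83, 80, 113, 110, 114, 81]  (not all equal)
t=4: [98, 114, 120, 137, 121, 115]  (not all equal)
t=5: [134, 133, 151, 151, 152, 134]  (not all equal)
t=6: [162, 170, 175, 184, 176, 171]  (not all equal)
t=7: [205, 205, 211, 214, 212, 207]  (not all equal)
t=8: [188, 186, 183, 180, 181, 185]  (not all equal)
t=9: [211, 212, 216, 217, 216, 213]  (not all equal)
t=10: [180, 179, 176, 175, 176, 179]  (not all equal)
t=11: [218, 217, 215, 214, 215, 217]  (not all equal)
t=12: [173, 174, 176, 177, 176, 174]  (not all equal)
t=13: [211, 212, 214, 215, 214, 212]  (not all equal)
t=14: [180, 180, 178, 177, 178, 180]  (not all equal)
t=15: [220, 218, 217, 216, 217, 218]  (not all equal)
t=16: [172, 172, 174, 174, 174, 172]  (not all equal)
t=17: [210, 210, 211, 212, 211, 210]  (not all equal)
t=18: [183, 182, 181, 181, 181, 182]  (not all equal)
t=19: [216, 217, 217, 218, 217, 217]  (not all equal)
t=20: [174, 174, 173, 173, 173, 174]  (not all equal)
t=21: [212, 211, 211, 211, 211, 211]  (not all equal)
t=22: [181, 181, 182, 182, 182, 181]  (not all equal)
t=23: [218, 217, 217, 217, 217, 217]  (not all equal)
t=24: [173, 173, 174, 174, 174, 173]  (not all equal)
t=25: [211, 211, 211, 212, 211, 211]  (not all equal)
t=26: [182, 182, 181, 181, 181, 182]  (not all equal)
t=27: [217, 217, 217, 218, 217, 217]  (not all equal)
t=28: [174, 174, 173, 173, 173, 174]  (not all equal)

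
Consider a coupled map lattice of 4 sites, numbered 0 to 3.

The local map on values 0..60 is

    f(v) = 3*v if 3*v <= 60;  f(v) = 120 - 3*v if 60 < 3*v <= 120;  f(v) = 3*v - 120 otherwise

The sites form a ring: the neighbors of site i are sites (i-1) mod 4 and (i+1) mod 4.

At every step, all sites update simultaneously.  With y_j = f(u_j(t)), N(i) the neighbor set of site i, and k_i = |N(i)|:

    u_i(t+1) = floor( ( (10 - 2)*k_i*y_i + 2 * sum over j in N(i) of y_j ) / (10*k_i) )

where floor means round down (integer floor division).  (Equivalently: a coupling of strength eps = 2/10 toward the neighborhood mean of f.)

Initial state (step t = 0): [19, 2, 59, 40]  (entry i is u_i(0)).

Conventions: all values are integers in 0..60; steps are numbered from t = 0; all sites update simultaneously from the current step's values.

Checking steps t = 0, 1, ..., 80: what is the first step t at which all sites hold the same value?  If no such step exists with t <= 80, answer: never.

Answer: 23
Key observation: Synchronization is absorbing here: once all sites are equal they stay equal, and step 23 is the first all-equal step.

Derivation:
t=0: [19, 2, 59, 40]  (not all equal)
t=1: [46, 16, 46, 11]  (not all equal)
t=2: [22, 42, 22, 30]  (not all equal)
t=3: [46, 15, 46, 34]  (not all equal)
t=4: [20, 39, 20, 18]  (not all equal)
t=5: [53, 14, 53, 55]  (not all equal)
t=6: [39, 41, 39, 43]  (not all equal)
t=7: [3, 3, 3, 7]  (not all equal)
t=8: [10, 9, 10, 18]  (not all equal)
t=9: [32, 27, 32, 49]  (not all equal)
t=10: [25, 36, 25, 26]  (not all equal)
t=11: [41, 18, 41, 42]  (not all equal)
t=12: [8, 43, 8, 5]  (not all equal)
t=13: [21, 12, 21, 16]  (not all equal)
t=14: [54, 40, 54, 49]  (not all equal)
t=15: [36, 8, 36, 30]  (not all equal)
t=16: [15, 21, 15, 26]  (not all equal)
t=17: [45, 54, 45, 42]  (not all equal)
t=18: [16, 36, 16, 7]  (not all equal)
t=19: [41, 19, 41, 26]  (not all equal)
t=20: [12, 46, 12, 34]  (not all equal)
t=21: [32, 21, 32, 21]  (not all equal)
t=22: [30, 50, 30, 50]  (not all equal)
t=23: [30, 30, 30, 30]  (all equal)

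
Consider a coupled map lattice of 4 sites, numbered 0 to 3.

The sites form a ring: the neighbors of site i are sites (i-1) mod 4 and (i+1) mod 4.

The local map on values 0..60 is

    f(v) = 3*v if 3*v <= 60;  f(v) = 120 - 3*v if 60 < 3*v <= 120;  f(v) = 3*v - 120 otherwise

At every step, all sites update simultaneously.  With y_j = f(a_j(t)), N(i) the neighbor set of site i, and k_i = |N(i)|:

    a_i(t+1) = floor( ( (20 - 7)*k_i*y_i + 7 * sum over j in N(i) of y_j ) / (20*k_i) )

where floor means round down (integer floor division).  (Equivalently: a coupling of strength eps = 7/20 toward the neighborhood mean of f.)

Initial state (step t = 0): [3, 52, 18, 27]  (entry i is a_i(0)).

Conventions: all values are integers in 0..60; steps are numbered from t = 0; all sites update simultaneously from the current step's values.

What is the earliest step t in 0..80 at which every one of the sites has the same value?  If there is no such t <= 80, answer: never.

Answer: 28
Key observation: Synchronization is absorbing here: once all sites are equal they stay equal, and step 28 is the first all-equal step.

Derivation:
t=0: [3, 52, 18, 27]  (not all equal)
t=1: [18, 34, 48, 36]  (not all equal)
t=2: [40, 25, 20, 21]  (not all equal)
t=3: [17, 39, 56, 47]  (not all equal)
t=4: [37, 19, 35, 30]  (not all equal)
t=5: [21, 41, 24, 23]  (not all equal)
t=6: [46, 20, 40, 51]  (not all equal)
t=7: [27, 42, 16, 24]  (not all equal)
t=8: [34, 19, 40, 46]  (not all equal)
t=9: [24, 40, 13, 14]  (not all equal)
t=10: [38, 15, 32, 42]  (not all equal)
t=11: [12, 34, 24, 9]  (not all equal)
t=12: [31, 26, 39, 32]  (not all equal)
t=13: [29, 32, 13, 20]  (not all equal)
t=14: [36, 28, 40, 51]  (not all equal)
t=15: [19, 25, 12, 23]  (not all equal)
t=16: [53, 45, 40, 49]  (not all equal)
t=17: [32, 16, 7, 24]  (not all equal)
t=18: [32, 39, 30, 39]  (not all equal)
t=19: [16, 11, 20, 11]  (not all equal)
t=20: [42, 40, 50, 40]  (not all equal)
t=21: [3, 6, 19, 6]  (not all equal)
t=22: [12, 23, 43, 23]  (not all equal)
t=23: [41, 41, 23, 41]  (not all equal)
t=24: [3, 11, 34, 11]  (not all equal)
t=25: [17, 26, 23, 26]  (not all equal)
t=26: [47, 45, 47, 45]  (not all equal)
t=27: [18, 17, 18, 17]  (not all equal)
t=28: [52, 52, 52, 52]  (all equal)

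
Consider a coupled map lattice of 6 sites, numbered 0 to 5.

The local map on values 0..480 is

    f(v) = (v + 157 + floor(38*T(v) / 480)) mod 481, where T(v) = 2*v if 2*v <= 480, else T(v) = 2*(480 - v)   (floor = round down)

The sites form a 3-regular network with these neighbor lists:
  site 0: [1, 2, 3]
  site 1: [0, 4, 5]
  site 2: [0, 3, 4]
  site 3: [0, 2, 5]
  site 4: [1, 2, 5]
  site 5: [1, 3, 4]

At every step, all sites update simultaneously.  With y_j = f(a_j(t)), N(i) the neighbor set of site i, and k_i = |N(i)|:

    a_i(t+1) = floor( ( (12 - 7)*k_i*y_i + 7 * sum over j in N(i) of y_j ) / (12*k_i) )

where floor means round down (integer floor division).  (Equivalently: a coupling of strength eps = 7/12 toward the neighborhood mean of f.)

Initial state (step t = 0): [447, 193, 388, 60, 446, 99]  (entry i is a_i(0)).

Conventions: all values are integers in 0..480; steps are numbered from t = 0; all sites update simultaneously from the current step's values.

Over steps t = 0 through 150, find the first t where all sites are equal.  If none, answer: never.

Simulating step by step:
t=0: [447, 193, 388, 60, 446, 99]  (not all equal)
t=1: [186, 260, 126, 186, 194, 255]  (not all equal)
t=2: [373, 421, 344, 372, 392, 420]  (not all equal)
t=3: [68, 92, 58, 68, 82, 92]  (not all equal)
t=4: [238, 255, 233, 238, 250, 255]  (not all equal)
t=5: [433, 443, 431, 433, 441, 443]  (not all equal)
t=6: [117, 122, 116, 117, 121, 122]  (not all equal)
t=7: [292, 296, 292, 292, 296, 296]  (not all equal)
t=8: [385, 93, 385, 385, 93, 93]  (not all equal)
t=9: [112, 227, 112, 112, 227, 227]  (not all equal)
t=10: [311, 393, 311, 311, 393, 393]  (not all equal)
t=11: [26, 68, 26, 26, 68, 68]  (not all equal)
t=12: [196, 225, 196, 196, 225, 225]  (not all equal)
t=13: [390, 410, 390, 390, 410, 410]  (not all equal)
t=14: [83, 93, 83, 83, 93, 93]  (not all equal)
t=15: [255, 261, 255, 255, 261, 261]  (not all equal)
t=16: [447, 451, 447, 447, 451, 451]  (not all equal)
t=17: [128, 130, 128, 128, 130, 130]  (not all equal)
t=18: [305, 306, 305, 305, 306, 306]  (not all equal)
t=19: [8, 8, 8, 8, 8, 8]  (all equal)

Answer: 19
Key observation: Synchronization is absorbing here: once all sites are equal they stay equal, and step 19 is the first all-equal step.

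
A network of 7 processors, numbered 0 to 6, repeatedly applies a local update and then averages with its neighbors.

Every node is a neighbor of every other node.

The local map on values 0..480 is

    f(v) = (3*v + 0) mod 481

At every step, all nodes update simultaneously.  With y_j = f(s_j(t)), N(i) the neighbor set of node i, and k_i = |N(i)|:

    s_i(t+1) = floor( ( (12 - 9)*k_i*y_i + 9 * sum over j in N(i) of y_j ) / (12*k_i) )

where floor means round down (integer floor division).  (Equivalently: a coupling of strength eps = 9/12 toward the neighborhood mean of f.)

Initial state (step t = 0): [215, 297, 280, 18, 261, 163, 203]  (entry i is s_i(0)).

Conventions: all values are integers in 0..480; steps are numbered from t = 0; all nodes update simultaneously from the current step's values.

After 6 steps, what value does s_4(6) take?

Simulating step by step:
t=0: [215, 297, 280, 18, 261, 163, 203]
t=1: [198, 229, 223, 184, 215, 179, 194]
t=2: [126, 138, 135, 121, 132, 119, 125]
t=3: [383, 387, 386, 381, 385, 380, 382]
t=4: [188, 189, 189, 187, 188, 187, 187]
t=5: [82, 83, 83, 82, 82, 82, 82]
t=6: [246, 247, 247, 246, 246, 246, 246]

Answer: s_4(6) = 246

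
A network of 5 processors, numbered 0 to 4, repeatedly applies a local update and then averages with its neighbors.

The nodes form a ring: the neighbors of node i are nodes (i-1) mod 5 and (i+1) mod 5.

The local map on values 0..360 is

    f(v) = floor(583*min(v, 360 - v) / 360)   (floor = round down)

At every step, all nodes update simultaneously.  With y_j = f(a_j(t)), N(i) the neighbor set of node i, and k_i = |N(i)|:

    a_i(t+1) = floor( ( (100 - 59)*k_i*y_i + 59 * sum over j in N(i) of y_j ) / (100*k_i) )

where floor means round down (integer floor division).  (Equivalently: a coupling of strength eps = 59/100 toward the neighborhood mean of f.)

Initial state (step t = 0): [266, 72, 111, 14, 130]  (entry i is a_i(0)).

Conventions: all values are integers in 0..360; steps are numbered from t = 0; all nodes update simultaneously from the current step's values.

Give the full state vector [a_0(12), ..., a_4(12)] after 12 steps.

Simulating step by step:
t=0: [266, 72, 111, 14, 130]
t=1: [158, 145, 114, 123, 137]
t=2: [238, 225, 203, 201, 224]
t=3: [209, 222, 244, 245, 224]
t=4: [230, 218, 197, 196, 217]
t=5: [221, 233, 253, 254, 234]
t=6: [212, 201, 181, 181, 200]
t=7: [250, 261, 279, 280, 261]
t=8: [167, 156, 138, 138, 156]
t=9: [259, 248, 231, 231, 248]
t=10: [173, 183, 200, 200, 183]
t=11: [283, 276, 266, 266, 276]
t=12: [131, 137, 147, 147, 137]

Answer: [131, 137, 147, 147, 137]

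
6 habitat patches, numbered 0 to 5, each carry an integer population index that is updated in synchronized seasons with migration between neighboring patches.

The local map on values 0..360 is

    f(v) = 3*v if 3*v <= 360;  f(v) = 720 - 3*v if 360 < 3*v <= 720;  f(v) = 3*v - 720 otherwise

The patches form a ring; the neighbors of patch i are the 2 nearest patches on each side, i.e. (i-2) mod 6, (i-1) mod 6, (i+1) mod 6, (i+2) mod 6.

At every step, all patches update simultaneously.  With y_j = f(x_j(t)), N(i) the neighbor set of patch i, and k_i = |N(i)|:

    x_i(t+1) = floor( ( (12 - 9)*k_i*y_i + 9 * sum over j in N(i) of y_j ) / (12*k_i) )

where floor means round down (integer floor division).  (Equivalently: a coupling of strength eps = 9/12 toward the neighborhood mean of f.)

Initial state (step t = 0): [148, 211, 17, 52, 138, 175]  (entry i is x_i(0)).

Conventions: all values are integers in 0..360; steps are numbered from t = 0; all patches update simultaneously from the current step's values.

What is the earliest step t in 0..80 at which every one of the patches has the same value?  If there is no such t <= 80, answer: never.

Simulating step by step:
t=0: [148, 211, 17, 52, 138, 175]  (not all equal)
t=1: [188, 148, 167, 158, 203, 203]  (not all equal)
t=2: [173, 206, 202, 195, 165, 175]  (not all equal)
t=3: [169, 146, 152, 153, 177, 173]  (not all equal)
t=4: [228, 246, 243, 240, 223, 227]  (not all equal)
t=5: [30, 20, 21, 21, 28, 29]  (not all equal)
t=6: [77, 71, 71, 70, 77, 77]  (not all equal)
t=7: [224, 219, 219, 219, 223, 223]  (not all equal)
t=8: [54, 57, 57, 58, 54, 54]  (not all equal)
t=9: [165, 168, 168, 168, 165, 165]  (not all equal)
t=10: [221, 219, 219, 219, 221, 221]  (not all equal)
t=11: [59, 60, 60, 60, 59, 59]  (not all equal)
t=12: [178, 178, 178, 178, 178, 178]  (all equal)

Answer: 12
Key observation: Synchronization is absorbing here: once all patches are equal they stay equal, and step 12 is the first all-equal step.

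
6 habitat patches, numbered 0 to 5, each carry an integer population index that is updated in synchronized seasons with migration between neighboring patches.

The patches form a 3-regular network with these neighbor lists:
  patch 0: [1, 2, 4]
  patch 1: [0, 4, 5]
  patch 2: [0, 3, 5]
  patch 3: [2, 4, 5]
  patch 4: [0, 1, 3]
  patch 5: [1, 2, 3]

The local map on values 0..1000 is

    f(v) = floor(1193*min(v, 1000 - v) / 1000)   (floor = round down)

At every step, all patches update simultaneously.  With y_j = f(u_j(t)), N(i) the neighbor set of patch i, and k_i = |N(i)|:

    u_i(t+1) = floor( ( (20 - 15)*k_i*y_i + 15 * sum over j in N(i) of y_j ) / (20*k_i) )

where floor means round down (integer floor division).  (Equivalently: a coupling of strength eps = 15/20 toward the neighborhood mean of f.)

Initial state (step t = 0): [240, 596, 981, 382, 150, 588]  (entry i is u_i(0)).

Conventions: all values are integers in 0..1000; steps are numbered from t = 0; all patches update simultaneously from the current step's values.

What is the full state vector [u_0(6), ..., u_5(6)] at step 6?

Answer: [535, 536, 536, 536, 535, 536]

Derivation:
t=0: [240, 596, 981, 382, 150, 588]
t=1: [241, 359, 313, 286, 350, 362]
t=2: [376, 390, 358, 390, 368, 393]
t=3: [444, 455, 452, 449, 454, 456]
t=4: [537, 539, 536, 539, 536, 540]
t=5: [551, 550, 550, 550, 550, 549]
t=6: [535, 536, 536, 536, 535, 536]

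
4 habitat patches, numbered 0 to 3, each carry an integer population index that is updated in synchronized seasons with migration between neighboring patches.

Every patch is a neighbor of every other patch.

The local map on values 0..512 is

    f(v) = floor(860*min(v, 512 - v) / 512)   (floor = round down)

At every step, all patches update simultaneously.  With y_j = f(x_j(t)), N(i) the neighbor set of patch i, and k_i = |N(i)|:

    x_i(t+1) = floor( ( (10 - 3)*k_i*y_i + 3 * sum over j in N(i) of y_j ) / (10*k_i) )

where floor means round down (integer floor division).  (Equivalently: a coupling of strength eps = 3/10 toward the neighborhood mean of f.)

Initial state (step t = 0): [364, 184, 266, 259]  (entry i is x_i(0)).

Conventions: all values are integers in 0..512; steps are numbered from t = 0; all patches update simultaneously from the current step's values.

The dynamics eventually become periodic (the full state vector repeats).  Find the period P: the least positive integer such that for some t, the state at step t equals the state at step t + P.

Answer: 5
Key observation: The state at step 21, [266, 268, 278, 272], reappears at step 26 — and no state repeats earlier — so the cycle the system enters has period 5.

Derivation:
t=0: [364, 184, 266, 259]
t=1: [288, 324, 387, 393]
t=2: [335, 298, 235, 229]
t=3: [321, 358, 379, 373]
t=4: [295, 258, 237, 243]
t=5: [378, 415, 398, 404]
t=6: [210, 173, 190, 184]
t=7: [338, 301, 318, 312]
t=8: [305, 343, 325, 331]
t=9: [333, 294, 313, 307]
t=10: [314, 354, 334, 340]
t=11: [317, 277, 297, 291]
t=12: [341, 381, 361, 367]
t=13: [272, 232, 252, 246]
t=14: [404, 396, 416, 410]
t=15: [179, 187, 167, 173]
t=16: [298, 306, 286, 292]
t=17: [360, 352, 372, 366]
t=18: [253, 261, 241, 247]
t=19: [420, 418, 408, 414]
t=20: [157, 159, 169, 163]
t=21: [266, 268, 278, 272]
t=22: [409, 407, 397, 403]
t=23: [176, 178, 188, 182]
t=24: [298, 300, 310, 304]
t=25: [355, 353, 343, 349]
t=26: [266, 268, 278, 272]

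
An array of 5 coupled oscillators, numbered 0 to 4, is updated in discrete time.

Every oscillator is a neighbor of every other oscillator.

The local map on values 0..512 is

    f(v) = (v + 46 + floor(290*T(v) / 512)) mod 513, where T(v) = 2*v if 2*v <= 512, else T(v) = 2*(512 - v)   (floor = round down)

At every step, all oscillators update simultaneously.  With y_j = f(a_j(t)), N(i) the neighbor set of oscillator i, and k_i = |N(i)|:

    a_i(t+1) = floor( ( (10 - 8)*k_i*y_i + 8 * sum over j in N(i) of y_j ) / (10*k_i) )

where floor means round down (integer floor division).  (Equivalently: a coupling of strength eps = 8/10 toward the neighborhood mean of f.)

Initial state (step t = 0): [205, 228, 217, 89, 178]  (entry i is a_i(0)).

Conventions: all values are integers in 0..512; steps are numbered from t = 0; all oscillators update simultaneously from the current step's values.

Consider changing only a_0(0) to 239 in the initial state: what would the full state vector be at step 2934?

Simulating step by step:
t=0: [239, 228, 217, 89, 178]
t=1: [245, 245, 245, 245, 245]
t=2: [55, 55, 55, 55, 55]
t=3: [163, 163, 163, 163, 163]
t=4: [393, 393, 393, 393, 393]
t=5: [60, 60, 60, 60, 60]
t=6: [173, 173, 173, 173, 173]
t=7: [414, 414, 414, 414, 414]
t=8: [58, 58, 58, 58, 58]
t=9: [169, 169, 169, 169, 169]
t=10: [406, 406, 406, 406, 406]
t=11: [59, 59, 59, 59, 59]
t=12: [171, 171, 171, 171, 171]
t=13: [410, 410, 410, 410, 410]
t=14: [58, 58, 58, 58, 58]

Answer: [171, 171, 171, 171, 171]
Key observation: The state at step 8, [58, 58, 58, 58, 58], reappears at step 14: the system is in a cycle of period 6 from step 8 on.  Therefore the state at step 2934 equals the state at step 8 + ((2934 - 8) mod 6) = 12, which is [171, 171, 171, 171, 171].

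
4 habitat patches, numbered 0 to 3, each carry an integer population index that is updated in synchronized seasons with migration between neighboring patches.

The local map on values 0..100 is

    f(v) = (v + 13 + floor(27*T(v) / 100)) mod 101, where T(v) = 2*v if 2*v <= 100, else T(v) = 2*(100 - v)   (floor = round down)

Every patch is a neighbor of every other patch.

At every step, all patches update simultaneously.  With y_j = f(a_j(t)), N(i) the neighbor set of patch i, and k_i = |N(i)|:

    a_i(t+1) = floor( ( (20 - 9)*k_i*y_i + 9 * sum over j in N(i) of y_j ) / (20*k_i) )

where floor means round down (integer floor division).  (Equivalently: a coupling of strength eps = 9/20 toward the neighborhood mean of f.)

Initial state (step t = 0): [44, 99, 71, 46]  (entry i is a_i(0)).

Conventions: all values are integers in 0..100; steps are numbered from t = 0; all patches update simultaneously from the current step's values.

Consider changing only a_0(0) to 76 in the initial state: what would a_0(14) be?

Answer: a_0(14) = 57
Key observation: This trace re-runs the system from the modified initial state.

Derivation:
t=0: [76, 99, 71, 46]
t=1: [28, 33, 68, 62]
t=2: [69, 72, 86, 84]
t=3: [70, 71, 33, 32]
t=4: [88, 88, 73, 73]
t=5: [34, 34, 71, 71]
t=6: [75, 75, 88, 88]
t=7: [1, 1, 4, 4]
t=8: [15, 15, 17, 17]
t=9: [36, 36, 38, 38]
t=10: [68, 68, 70, 70]
t=11: [98, 98, 98, 98]
t=12: [11, 11, 11, 11]
t=13: [29, 29, 29, 29]
t=14: [57, 57, 57, 57]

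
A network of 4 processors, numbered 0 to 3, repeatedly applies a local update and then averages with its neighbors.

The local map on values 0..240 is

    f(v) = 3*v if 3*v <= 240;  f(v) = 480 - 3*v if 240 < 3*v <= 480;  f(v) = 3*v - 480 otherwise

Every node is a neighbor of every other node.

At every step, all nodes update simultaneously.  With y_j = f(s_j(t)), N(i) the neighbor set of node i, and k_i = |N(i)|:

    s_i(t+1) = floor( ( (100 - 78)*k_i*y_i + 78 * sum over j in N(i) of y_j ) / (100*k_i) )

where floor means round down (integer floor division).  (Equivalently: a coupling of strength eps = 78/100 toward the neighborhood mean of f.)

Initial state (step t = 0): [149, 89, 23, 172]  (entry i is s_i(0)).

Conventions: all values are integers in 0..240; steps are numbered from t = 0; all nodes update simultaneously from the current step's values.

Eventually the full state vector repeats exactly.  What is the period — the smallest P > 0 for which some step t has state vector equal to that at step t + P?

Simulating step by step:
t=0: [149, 89, 23, 172]
t=1: [89, 82, 88, 89]
t=2: [219, 218, 219, 219]
t=3: [176, 176, 176, 176]
t=4: [48, 48, 48, 48]
t=5: [144, 144, 144, 144]
t=6: [48, 48, 48, 48]

Answer: 2
Key observation: The state at step 4, [48, 48, 48, 48], reappears at step 6 — and no state repeats earlier — so the cycle the system enters has period 2.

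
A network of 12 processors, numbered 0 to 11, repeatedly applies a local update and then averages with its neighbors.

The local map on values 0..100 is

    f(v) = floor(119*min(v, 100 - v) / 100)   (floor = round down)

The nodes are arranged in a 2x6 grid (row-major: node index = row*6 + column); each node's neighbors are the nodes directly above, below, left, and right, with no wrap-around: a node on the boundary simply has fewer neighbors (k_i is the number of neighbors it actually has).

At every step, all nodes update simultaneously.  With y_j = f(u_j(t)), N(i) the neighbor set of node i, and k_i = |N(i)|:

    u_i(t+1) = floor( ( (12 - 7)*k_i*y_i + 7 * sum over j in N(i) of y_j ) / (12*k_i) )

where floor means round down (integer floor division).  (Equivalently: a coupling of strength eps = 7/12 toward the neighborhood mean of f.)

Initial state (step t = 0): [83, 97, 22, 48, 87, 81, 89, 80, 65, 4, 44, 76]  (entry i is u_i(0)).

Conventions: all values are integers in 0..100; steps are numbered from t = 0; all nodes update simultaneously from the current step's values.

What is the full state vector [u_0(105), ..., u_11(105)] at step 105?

Answer: [49, 49, 49, 49, 49, 49, 49, 49, 49, 49, 49, 49]
Key observation: The state at step 14, [58, 58, 58, 58, 58, 58, 58, 58, 58, 58, 58, 58], reappears at step 16: the system is in a cycle of period 2 from step 14 on.  Therefore the state at step 105 equals the state at step 14 + ((105 - 14) mod 2) = 15, which is [49, 49, 49, 49, 49, 49, 49, 49, 49, 49, 49, 49].

Derivation:
t=0: [83, 97, 22, 48, 87, 81, 89, 80, 65, 4, 44, 76]
t=1: [13, 14, 30, 32, 31, 21, 17, 20, 27, 30, 30, 33]
t=2: [16, 20, 31, 36, 33, 31, 19, 22, 31, 35, 35, 33]
t=3: [21, 25, 34, 40, 39, 37, 22, 26, 35, 40, 40, 38]
t=4: [26, 30, 39, 45, 46, 44, 26, 31, 39, 45, 46, 45]
t=5: [31, 36, 45, 51, 53, 52, 31, 36, 45, 51, 53, 53]
t=6: [37, 42, 51, 56, 55, 55, 37, 42, 51, 56, 55, 55]
t=7: [45, 49, 55, 53, 52, 53, 45, 49, 55, 53, 52, 53]
t=8: [54, 56, 54, 55, 56, 55, 54, 56, 54, 55, 56, 55]
t=9: [53, 52, 53, 53, 52, 52, 53, 52, 53, 53, 52, 52]
t=10: [55, 56, 55, 55, 56, 57, 55, 56, 55, 55, 56, 57]
t=11: [52, 52, 52, 52, 52, 51, 52, 52, 52, 52, 52, 51]
t=12: [57, 57, 57, 57, 57, 57, 57, 57, 57, 57, 57, 57]
t=13: [51, 51, 51, 51, 51, 51, 51, 51, 51, 51, 51, 51]
t=14: [58, 58, 58, 58, 58, 58, 58, 58, 58, 58, 58, 58]
t=15: [49, 49, 49, 49, 49, 49, 49, 49, 49, 49, 49, 49]
t=16: [58, 58, 58, 58, 58, 58, 58, 58, 58, 58, 58, 58]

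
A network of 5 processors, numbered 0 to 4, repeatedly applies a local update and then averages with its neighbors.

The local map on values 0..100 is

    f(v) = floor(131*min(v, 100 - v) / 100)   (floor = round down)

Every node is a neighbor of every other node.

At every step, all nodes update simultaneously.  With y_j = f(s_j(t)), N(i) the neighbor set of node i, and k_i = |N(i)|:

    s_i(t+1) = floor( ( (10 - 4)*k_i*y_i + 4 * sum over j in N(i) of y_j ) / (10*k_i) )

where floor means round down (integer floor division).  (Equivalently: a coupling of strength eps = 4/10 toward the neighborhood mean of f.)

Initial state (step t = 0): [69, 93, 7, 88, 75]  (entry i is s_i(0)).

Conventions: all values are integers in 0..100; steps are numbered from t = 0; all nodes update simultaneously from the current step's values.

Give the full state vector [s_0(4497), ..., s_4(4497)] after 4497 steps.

Simulating step by step:
t=0: [69, 93, 7, 88, 75]
t=1: [30, 15, 15, 18, 26]
t=2: [32, 22, 22, 24, 30]
t=3: [37, 30, 30, 32, 36]
t=4: [45, 40, 40, 41, 44]
t=5: [56, 53, 53, 53, 55]
t=6: [58, 60, 60, 60, 58]
t=7: [54, 52, 52, 52, 54]
t=8: [60, 61, 61, 61, 60]
t=9: [51, 51, 51, 51, 51]
t=10: [64, 64, 64, 64, 64]
t=11: [47, 47, 47, 47, 47]
t=12: [61, 61, 61, 61, 61]
t=13: [51, 51, 51, 51, 51]

Answer: [51, 51, 51, 51, 51]
Key observation: The state at step 9, [51, 51, 51, 51, 51], reappears at step 13: the system is in a cycle of period 4 from step 9 on.  Therefore the state at step 4497 equals the state at step 9 + ((4497 - 9) mod 4) = 9, which is [51, 51, 51, 51, 51].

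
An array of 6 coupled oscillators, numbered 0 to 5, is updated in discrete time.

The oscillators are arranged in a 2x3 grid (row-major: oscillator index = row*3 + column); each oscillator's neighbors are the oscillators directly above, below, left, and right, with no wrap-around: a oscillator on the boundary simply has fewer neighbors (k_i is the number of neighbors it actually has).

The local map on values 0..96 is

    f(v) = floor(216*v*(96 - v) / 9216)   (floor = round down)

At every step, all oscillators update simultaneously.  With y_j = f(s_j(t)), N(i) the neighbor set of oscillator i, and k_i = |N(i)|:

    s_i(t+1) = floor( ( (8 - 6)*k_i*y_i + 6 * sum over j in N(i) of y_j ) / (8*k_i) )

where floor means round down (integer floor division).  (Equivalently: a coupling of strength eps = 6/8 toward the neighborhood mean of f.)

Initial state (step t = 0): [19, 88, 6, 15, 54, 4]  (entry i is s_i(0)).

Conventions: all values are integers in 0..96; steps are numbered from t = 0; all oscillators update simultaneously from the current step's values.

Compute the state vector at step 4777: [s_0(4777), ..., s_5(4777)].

Answer: [53, 53, 53, 53, 53, 53]
Key observation: The state at step 4, [53, 53, 53, 53, 53, 53], reappears at step 5: the system is in a cycle of period 1 from step 4 on.  Therefore the state at step 4777 equals the state at step 4 + ((4777 - 4) mod 1) = 4, which is [53, 53, 53, 53, 53, 53].

Derivation:
t=0: [19, 88, 6, 15, 54, 4]
t=1: [25, 28, 12, 39, 26, 26]
t=2: [46, 37, 38, 44, 45, 34]
t=3: [52, 52, 50, 53, 51, 51]
t=4: [53, 53, 53, 53, 53, 53]
t=5: [53, 53, 53, 53, 53, 53]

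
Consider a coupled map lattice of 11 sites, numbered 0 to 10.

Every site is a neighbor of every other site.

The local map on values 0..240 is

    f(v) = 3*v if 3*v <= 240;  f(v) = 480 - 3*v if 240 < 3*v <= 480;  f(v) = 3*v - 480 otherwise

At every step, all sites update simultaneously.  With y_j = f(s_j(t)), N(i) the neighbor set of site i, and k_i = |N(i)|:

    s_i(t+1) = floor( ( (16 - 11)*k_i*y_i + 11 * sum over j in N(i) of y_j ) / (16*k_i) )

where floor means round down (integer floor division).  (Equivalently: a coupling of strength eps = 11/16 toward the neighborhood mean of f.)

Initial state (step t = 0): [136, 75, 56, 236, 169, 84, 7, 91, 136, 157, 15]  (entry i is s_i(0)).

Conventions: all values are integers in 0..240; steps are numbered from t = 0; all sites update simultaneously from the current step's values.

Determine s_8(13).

Simulating step by step:
t=0: [136, 75, 56, 236, 169, 84, 7, 91, 136, 157, 15]
t=1: [107, 144, 130, 145, 96, 145, 94, 139, 107, 91, 100]
t=2: [134, 106, 117, 106, 142, 106, 143, 110, 134, 145, 139]
t=3: [96, 117, 109, 117, 91, 117, 90, 114, 96, 88, 93]
t=4: [177, 161, 167, 161, 180, 161, 181, 163, 177, 183, 179]
t=5: [39, 27, 31, 27, 41, 27, 42, 29, 39, 43, 40]
t=6: [107, 99, 102, 99, 109, 99, 110, 100, 107, 110, 108]
t=7: [164, 170, 168, 170, 163, 170, 162, 169, 164, 162, 163]
t=8: [16, 20, 19, 20, 15, 20, 14, 19, 16, 14, 15]
t=9: [50, 53, 52, 53, 49, 53, 49, 52, 50, 49, 49]
t=10: [151, 154, 153, 154, 151, 154, 151, 153, 151, 151, 151]
t=11: [24, 22, 22, 22, 24, 22, 24, 22, 24, 24, 24]
t=12: [69, 68, 68, 68, 69, 68, 69, 68, 69, 69, 69]
t=13: [205, 205, 205, 205, 205, 205, 205, 205, 205, 205, 205]

Answer: s_8(13) = 205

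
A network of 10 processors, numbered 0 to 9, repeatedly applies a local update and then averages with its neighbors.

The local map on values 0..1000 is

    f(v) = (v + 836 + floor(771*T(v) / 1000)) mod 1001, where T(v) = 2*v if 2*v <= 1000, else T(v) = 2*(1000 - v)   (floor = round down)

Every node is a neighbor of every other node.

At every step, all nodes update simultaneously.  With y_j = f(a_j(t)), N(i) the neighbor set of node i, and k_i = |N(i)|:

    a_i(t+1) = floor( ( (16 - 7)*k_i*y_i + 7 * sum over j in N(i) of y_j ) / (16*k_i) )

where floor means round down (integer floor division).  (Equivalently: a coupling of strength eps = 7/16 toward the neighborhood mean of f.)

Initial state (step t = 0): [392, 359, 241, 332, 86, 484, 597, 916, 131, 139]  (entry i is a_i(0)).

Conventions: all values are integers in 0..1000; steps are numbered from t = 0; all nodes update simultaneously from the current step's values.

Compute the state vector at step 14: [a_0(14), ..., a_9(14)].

Simulating step by step:
t=0: [392, 359, 241, 332, 86, 484, 597, 916, 131, 139]
t=1: [626, 583, 429, 548, 226, 232, 226, 651, 286, 296]
t=2: [189, 201, 646, 210, 380, 388, 380, 182, 459, 472]
t=3: [346, 362, 197, 374, 596, 606, 596, 337, 184, 201]
t=4: [565, 586, 370, 601, 224, 222, 224, 553, 353, 375]
t=5: [217, 212, 580, 208, 390, 387, 390, 221, 558, 587]
t=6: [401, 394, 234, 389, 627, 623, 627, 406, 240, 232]
t=7: [671, 662, 453, 655, 251, 252, 251, 678, 461, 450]
t=8: [173, 176, 674, 177, 410, 411, 410, 171, 170, 670]
t=9: [336, 340, 201, 341, 646, 647, 646, 334, 333, 202]
t=10: [559, 564, 382, 565, 218, 218, 218, 556, 555, 384]
t=11: [190, 188, 567, 188, 352, 352, 352, 190, 191, 569]
t=12: [352, 349, 224, 349, 564, 564, 564, 352, 354, 224]
t=13: [600, 597, 433, 597, 262, 262, 262, 600, 603, 433]
t=14: [201, 202, 656, 202, 433, 433, 433, 201, 201, 656]

Answer: [201, 202, 656, 202, 433, 433, 433, 201, 201, 656]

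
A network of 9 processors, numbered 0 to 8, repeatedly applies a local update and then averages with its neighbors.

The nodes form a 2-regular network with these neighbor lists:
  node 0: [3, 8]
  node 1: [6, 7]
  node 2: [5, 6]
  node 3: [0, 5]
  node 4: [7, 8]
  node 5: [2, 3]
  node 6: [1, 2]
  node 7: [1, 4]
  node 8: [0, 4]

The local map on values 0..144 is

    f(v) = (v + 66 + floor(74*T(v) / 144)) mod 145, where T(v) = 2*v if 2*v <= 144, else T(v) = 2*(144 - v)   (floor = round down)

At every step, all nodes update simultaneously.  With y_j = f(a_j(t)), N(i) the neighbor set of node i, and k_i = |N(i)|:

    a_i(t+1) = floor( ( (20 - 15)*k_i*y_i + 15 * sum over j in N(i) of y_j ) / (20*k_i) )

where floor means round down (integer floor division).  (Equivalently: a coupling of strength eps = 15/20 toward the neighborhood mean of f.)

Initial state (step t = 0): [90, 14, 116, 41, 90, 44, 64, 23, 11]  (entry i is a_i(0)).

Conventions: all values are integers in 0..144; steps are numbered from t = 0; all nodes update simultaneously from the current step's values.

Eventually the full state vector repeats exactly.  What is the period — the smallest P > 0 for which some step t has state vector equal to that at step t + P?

Simulating step by step:
t=0: [90, 14, 116, 41, 90, 44, 64, 23, 11]
t=1: [51, 84, 38, 29, 91, 28, 72, 88, 71]
t=2: [76, 66, 106, 85, 65, 130, 95, 66, 49]
t=3: [48, 58, 65, 65, 40, 65, 61, 53, 49]
t=4: [31, 36, 49, 39, 18, 52, 44, 22, 12]
t=5: [65, 79, 18, 57, 100, 14, 62, 117, 108]
t=6: [51, 58, 78, 63, 65, 75, 74, 65, 60]
t=7: [39, 53, 66, 45, 48, 59, 55, 46, 39]
t=8: [4, 24, 40, 18, 9, 34, 38, 20, 6]
t=9: [86, 121, 104, 103, 90, 72, 79, 100, 78]
t=10: [66, 65, 66, 66, 66, 66, 65, 65, 66]
t=11: [54, 52, 53, 54, 53, 54, 52, 52, 54]
t=12: [30, 26, 28, 30, 28, 29, 26, 26, 29]
t=13: [125, 118, 121, 125, 121, 124, 119, 119, 124]
t=14: [65, 65, 65, 65, 65, 65, 65, 65, 65]
t=15: [52, 52, 52, 52, 52, 52, 52, 52, 52]
t=16: [26, 26, 26, 26, 26, 26, 26, 26, 26]
t=17: [118, 118, 118, 118, 118, 118, 118, 118, 118]
t=18: [65, 65, 65, 65, 65, 65, 65, 65, 65]

Answer: 4
Key observation: The state at step 14, [65, 65, 65, 65, 65, 65, 65, 65, 65], reappears at step 18 — and no state repeats earlier — so the cycle the system enters has period 4.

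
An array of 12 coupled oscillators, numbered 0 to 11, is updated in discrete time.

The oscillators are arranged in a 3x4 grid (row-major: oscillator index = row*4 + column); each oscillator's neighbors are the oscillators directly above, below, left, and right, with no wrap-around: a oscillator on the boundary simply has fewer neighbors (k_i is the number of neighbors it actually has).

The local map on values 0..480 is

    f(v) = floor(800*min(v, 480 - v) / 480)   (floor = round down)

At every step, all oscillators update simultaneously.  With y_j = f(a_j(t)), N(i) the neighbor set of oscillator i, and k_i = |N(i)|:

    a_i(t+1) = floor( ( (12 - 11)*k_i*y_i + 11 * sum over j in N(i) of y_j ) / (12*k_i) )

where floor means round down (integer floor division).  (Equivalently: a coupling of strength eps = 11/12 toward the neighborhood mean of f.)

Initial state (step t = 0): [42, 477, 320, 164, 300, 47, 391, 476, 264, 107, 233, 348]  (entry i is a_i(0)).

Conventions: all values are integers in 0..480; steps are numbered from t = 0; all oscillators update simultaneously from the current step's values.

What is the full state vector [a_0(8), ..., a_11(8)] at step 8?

Simulating step by step:
t=0: [42, 477, 320, 164, 300, 47, 391, 476, 264, 107, 233, 348]
t=1: [145, 126, 152, 147, 180, 151, 181, 196, 249, 267, 199, 198]
t=2: [253, 245, 252, 285, 292, 288, 291, 294, 332, 325, 328, 328]
t=3: [354, 361, 346, 343, 314, 319, 315, 298, 282, 271, 273, 279]
t=4: [234, 230, 232, 260, 269, 273, 283, 281, 313, 317, 321, 324]
t=5: [368, 374, 361, 359, 338, 334, 331, 319, 308, 293, 284, 294]
t=6: [204, 206, 207, 230, 238, 242, 257, 254, 274, 287, 292, 298]
t=7: [367, 358, 363, 362, 362, 360, 358, 354, 357, 348, 330, 341]
t=8: [198, 195, 200, 201, 197, 205, 212, 210, 207, 218, 220, 230]

Answer: [198, 195, 200, 201, 197, 205, 212, 210, 207, 218, 220, 230]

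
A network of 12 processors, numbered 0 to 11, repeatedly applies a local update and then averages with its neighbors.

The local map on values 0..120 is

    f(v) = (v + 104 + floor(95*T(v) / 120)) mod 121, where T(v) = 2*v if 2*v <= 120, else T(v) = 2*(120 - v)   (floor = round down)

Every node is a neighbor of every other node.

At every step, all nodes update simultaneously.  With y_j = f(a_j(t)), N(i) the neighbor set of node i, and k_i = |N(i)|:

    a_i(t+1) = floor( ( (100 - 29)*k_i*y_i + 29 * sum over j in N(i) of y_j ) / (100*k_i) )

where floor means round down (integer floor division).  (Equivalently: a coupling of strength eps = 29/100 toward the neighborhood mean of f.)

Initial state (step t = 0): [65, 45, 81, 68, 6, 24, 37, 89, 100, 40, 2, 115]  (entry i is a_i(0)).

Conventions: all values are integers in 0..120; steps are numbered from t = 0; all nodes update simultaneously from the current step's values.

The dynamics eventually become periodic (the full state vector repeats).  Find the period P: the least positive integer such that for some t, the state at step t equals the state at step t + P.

Answer: 4
Key observation: The state at step 16, [71, 101, 101, 71, 101, 101, 31, 32, 101, 31, 101, 101], reappears at step 20 — and no state repeats earlier — so the cycle the system enters has period 4.

Derivation:
t=0: [65, 45, 81, 68, 6, 24, 37, 89, 100, 40, 2, 115]
t=1: [30, 88, 23, 28, 102, 51, 74, 20, 98, 79, 95, 92]
t=2: [61, 20, 49, 58, 97, 98, 26, 43, 99, 24, 100, 101]
t=3: [35, 47, 99, 32, 103, 103, 58, 88, 103, 55, 102, 102]
t=4: [74, 95, 103, 69, 101, 101, 32, 24, 101, 27, 101, 101]
t=5: [31, 105, 102, 33, 103, 103, 70, 56, 103, 61, 103, 103]
t=6: [68, 100, 102, 71, 101, 101, 32, 29, 101, 35, 101, 101]
t=7: [34, 104, 103, 33, 104, 104, 71, 65, 104, 76, 104, 104]
t=8: [72, 101, 101, 71, 101, 101, 31, 34, 101, 29, 101, 101]
t=9: [33, 104, 104, 33, 104, 104, 69, 74, 104, 65, 104, 104]
t=10: [71, 101, 101, 71, 101, 101, 32, 30, 101, 34, 101, 101]
t=11: [33, 104, 104, 33, 104, 104, 71, 67, 104, 74, 104, 104]
t=12: [71, 101, 101, 71, 101, 101, 31, 33, 101, 30, 101, 101]
t=13: [33, 104, 104, 33, 104, 104, 69, 73, 104, 67, 104, 104]
t=14: [71, 101, 101, 71, 101, 101, 32, 31, 101, 33, 101, 101]
t=15: [33, 104, 104, 33, 104, 104, 71, 69, 104, 73, 104, 104]
t=16: [71, 101, 101, 71, 101, 101, 31, 32, 101, 31, 101, 101]
t=17: [33, 104, 104, 33, 104, 104, 69, 71, 104, 69, 104, 104]
t=18: [71, 101, 101, 71, 101, 101, 32, 31, 101, 32, 101, 101]
t=19: [33, 104, 104, 33, 104, 104, 71, 69, 104, 71, 104, 104]
t=20: [71, 101, 101, 71, 101, 101, 31, 32, 101, 31, 101, 101]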